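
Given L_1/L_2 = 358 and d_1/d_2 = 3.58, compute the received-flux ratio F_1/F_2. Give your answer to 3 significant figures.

F = L/(4πd²), so F_1/F_2 = (L_1/L_2) / (d_1/d_2)²
= 358 / (3.58)² = 358 / 12.82 = 27.93.

27.9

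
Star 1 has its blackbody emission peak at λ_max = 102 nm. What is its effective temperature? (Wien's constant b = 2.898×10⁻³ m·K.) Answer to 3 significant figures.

2.84×10^4 K

T = b/λ_max = 2.898×10⁻³ / (102×10⁻⁹) = 2.841×10^4 K.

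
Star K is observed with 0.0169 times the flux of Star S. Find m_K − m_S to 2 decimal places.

4.43

m_K − m_S = −2.5 log₁₀(F_K/F_S) = −2.5 log₁₀(0.0169) = −2.5 × (-1.772) = 4.430.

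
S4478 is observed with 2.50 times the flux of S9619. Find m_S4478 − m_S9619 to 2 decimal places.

m_S4478 − m_S9619 = −2.5 log₁₀(F_S4478/F_S9619) = −2.5 log₁₀(2.50) = −2.5 × (0.398) = -0.995.

-0.99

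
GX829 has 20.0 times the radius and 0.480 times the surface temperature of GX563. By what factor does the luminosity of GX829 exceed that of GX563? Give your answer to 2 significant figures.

21

From the Stefan–Boltzmann law, L ∝ R²T⁴, so
L_GX829/L_GX563 = (R_GX829/R_GX563)² (T_GX829/T_GX563)⁴ = (20.0)² × (0.480)⁴ = 400.0 × 0.05308 = 21.23.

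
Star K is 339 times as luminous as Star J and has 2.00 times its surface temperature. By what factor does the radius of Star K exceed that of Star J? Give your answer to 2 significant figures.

4.6

L ∝ R²T⁴ gives R ∝ √L / T², so
R_K/R_J = √(339) / (2.00)² = 18.41 / 4.000 = 4.603.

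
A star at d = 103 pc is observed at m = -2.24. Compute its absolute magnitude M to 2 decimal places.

-7.30

M = m − 5 log₁₀(d/10 pc) = -2.24 − 5 log₁₀(103/10)
  = -2.24 − 5 × 1.013 = -2.24 − 5.06 = -7.30.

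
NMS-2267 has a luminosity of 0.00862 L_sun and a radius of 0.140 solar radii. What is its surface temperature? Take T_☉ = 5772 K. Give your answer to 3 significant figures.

4.70×10^3 K

T/T_☉ = (L/L_☉)^(1/4) / (R/R_☉)^(1/2)
T = 5772 × (0.00862)^(1/4) / √(0.140) = 5772 × 0.3047 / 0.3742 = 4700 K.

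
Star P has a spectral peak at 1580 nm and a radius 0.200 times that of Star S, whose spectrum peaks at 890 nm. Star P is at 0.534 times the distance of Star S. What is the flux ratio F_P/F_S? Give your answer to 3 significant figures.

Wien's law: T_P/T_S = λ_S/λ_P = 890/1580 = 0.5633.
L_P/L_S = (R_P/R_S)²(T_P/T_S)⁴ = (0.200)²(0.5633)⁴ = 0.004027.
F_P/F_S = (L_P/L_S)/(d_P/d_S)² = 0.004027/(0.534)² = 0.01412.

0.0141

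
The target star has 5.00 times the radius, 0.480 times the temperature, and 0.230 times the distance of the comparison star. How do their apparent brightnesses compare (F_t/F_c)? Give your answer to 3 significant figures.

25.1

L_t/L_c = (R_t/R_c)²(T_t/T_c)⁴ = (5.00)² × (0.480)⁴ = 1.327.
F_t/F_c = (L_t/L_c)/(d_t/d_c)² = 1.327 / (0.230)² = 25.09.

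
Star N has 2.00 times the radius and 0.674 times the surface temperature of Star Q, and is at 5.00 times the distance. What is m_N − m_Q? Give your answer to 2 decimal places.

L_N/L_Q = (2.00)²(0.674)⁴ = 0.8255.
F_N/F_Q = (L_N/L_Q)/(d_N/d_Q)² = 0.8255/25.00 = 0.03302.
m_N − m_Q = −2.5 log₁₀(0.03302) = 3.70.

3.70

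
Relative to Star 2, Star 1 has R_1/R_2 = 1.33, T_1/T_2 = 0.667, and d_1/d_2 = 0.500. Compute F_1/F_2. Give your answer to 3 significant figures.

1.40

L_1/L_2 = (R_1/R_2)²(T_1/T_2)⁴ = (1.33)² × (0.667)⁴ = 0.3501.
F_1/F_2 = (L_1/L_2)/(d_1/d_2)² = 0.3501 / (0.500)² = 1.400.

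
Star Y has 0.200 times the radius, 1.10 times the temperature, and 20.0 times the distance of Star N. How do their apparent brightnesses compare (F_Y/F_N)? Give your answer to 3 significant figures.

1.46×10^-4

L_Y/L_N = (R_Y/R_N)²(T_Y/T_N)⁴ = (0.200)² × (1.10)⁴ = 0.05856.
F_Y/F_N = (L_Y/L_N)/(d_Y/d_N)² = 0.05856 / (20.0)² = 1.464×10^-4.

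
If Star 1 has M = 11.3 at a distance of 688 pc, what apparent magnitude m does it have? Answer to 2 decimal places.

m = M + 5 log₁₀(d/10 pc) = 11.3 + 5 log₁₀(688/10)
  = 11.3 + 5 × 1.838 = 11.3 + 9.19 = 20.49.

20.49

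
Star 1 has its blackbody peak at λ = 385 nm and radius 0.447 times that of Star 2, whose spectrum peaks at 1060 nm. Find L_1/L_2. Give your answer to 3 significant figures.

Wien's law gives T ∝ 1/λ_max, so T_1/T_2 = λ_2/λ_1 = 1060/385 = 2.753.
Then L ∝ R²T⁴ gives L_1/L_2 = (0.447)² × (2.753)⁴ = 0.1998 × 57.46 = 11.48.

11.5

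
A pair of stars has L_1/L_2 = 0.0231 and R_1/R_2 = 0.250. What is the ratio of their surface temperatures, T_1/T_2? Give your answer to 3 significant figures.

L ∝ R²T⁴ gives T ∝ (L/R²)^(1/4), so
T_1/T_2 = (0.0231 / 0.250²)^(1/4) = (0.3696)^(1/4) = 0.7797.

0.780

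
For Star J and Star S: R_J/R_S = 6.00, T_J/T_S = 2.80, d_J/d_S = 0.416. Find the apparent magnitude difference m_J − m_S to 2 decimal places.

L_J/L_S = (6.00)²(2.80)⁴ = 2213.
F_J/F_S = (L_J/L_S)/(d_J/d_S)² = 2213/0.1731 = 1.279×10^4.
m_J − m_S = −2.5 log₁₀(1.279×10^4) = -10.27.

-10.27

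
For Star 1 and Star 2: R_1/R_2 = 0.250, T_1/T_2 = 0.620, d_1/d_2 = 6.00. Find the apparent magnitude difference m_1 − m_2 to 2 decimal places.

8.98

L_1/L_2 = (0.250)²(0.620)⁴ = 0.009235.
F_1/F_2 = (L_1/L_2)/(d_1/d_2)² = 0.009235/36.00 = 2.565×10^-4.
m_1 − m_2 = −2.5 log₁₀(2.565×10^-4) = 8.98.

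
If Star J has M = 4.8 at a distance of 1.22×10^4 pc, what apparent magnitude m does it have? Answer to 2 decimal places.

m = M + 5 log₁₀(d/10 pc) = 4.8 + 5 log₁₀(1.22×10^4/10)
  = 4.8 + 5 × 3.086 = 4.8 + 15.43 = 20.23.

20.23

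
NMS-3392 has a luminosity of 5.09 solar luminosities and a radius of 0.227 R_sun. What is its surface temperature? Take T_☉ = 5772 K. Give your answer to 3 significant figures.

T/T_☉ = (L/L_☉)^(1/4) / (R/R_☉)^(1/2)
T = 5772 × (5.09)^(1/4) / √(0.227) = 5772 × 1.502 / 0.4764 = 1.820×10^4 K.

1.82×10^4 K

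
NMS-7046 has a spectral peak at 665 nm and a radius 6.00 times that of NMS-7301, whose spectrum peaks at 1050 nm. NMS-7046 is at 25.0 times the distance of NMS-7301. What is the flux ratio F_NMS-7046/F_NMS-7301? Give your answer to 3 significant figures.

0.358

Wien's law: T_NMS-7046/T_NMS-7301 = λ_NMS-7301/λ_NMS-7046 = 1050/665 = 1.579.
L_NMS-7046/L_NMS-7301 = (R_NMS-7046/R_NMS-7301)²(T_NMS-7046/T_NMS-7301)⁴ = (6.00)²(1.579)⁴ = 223.8.
F_NMS-7046/F_NMS-7301 = (L_NMS-7046/L_NMS-7301)/(d_NMS-7046/d_NMS-7301)² = 223.8/(25.0)² = 0.3580.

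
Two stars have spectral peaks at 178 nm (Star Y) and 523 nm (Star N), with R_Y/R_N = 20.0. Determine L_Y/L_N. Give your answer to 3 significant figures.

Wien's law gives T ∝ 1/λ_max, so T_Y/T_N = λ_N/λ_Y = 523/178 = 2.938.
Then L ∝ R²T⁴ gives L_Y/L_N = (20.0)² × (2.938)⁴ = 400.0 × 74.53 = 2.981×10^4.

2.98×10^4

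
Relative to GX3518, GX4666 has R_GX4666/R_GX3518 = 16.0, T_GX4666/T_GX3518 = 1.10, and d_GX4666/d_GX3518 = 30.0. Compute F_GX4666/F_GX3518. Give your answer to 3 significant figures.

0.416

L_GX4666/L_GX3518 = (R_GX4666/R_GX3518)²(T_GX4666/T_GX3518)⁴ = (16.0)² × (1.10)⁴ = 374.8.
F_GX4666/F_GX3518 = (L_GX4666/L_GX3518)/(d_GX4666/d_GX3518)² = 374.8 / (30.0)² = 0.4165.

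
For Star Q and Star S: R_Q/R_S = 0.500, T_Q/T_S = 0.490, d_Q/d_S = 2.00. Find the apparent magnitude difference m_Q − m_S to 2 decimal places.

L_Q/L_S = (0.500)²(0.490)⁴ = 0.01441.
F_Q/F_S = (L_Q/L_S)/(d_Q/d_S)² = 0.01441/4.000 = 0.003603.
m_Q − m_S = −2.5 log₁₀(0.003603) = 6.11.

6.11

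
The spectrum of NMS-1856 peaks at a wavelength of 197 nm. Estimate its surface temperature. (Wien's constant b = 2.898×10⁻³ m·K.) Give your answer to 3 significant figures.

T = b/λ_max = 2.898×10⁻³ / (197×10⁻⁹) = 1.471×10^4 K.

1.47×10^4 K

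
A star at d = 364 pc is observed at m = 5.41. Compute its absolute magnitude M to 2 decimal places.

M = m − 5 log₁₀(d/10 pc) = 5.41 − 5 log₁₀(364/10)
  = 5.41 − 5 × 1.561 = 5.41 − 7.81 = -2.40.

-2.40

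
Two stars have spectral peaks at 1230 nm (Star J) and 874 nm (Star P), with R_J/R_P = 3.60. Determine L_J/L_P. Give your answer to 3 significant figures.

3.30

Wien's law gives T ∝ 1/λ_max, so T_J/T_P = λ_P/λ_J = 874/1230 = 0.7106.
Then L ∝ R²T⁴ gives L_J/L_P = (3.60)² × (0.7106)⁴ = 12.96 × 0.2549 = 3.304.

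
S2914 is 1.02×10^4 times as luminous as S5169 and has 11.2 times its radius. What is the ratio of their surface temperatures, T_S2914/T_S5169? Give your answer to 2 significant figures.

L ∝ R²T⁴ gives T ∝ (L/R²)^(1/4), so
T_S2914/T_S5169 = (1.02×10^4 / 11.2²)^(1/4) = (81.31)^(1/4) = 3.003.

3.0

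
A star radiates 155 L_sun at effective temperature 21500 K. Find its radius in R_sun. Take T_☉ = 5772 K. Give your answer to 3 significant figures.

0.897 R_sun

R/R_☉ = √(L/L_☉) / (T/T_☉)² = √(155) / (3.725)²
       = 12.45 / 13.87 = 0.8973.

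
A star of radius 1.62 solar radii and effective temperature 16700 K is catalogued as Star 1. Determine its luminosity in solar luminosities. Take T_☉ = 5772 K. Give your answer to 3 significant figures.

L/L_☉ = (R/R_☉)² (T/T_☉)⁴ = (1.62)² × (16700/5772)⁴
       = 2.624 × (2.893)⁴ = 2.624 × 70.07 = 183.9.

184 solar luminosities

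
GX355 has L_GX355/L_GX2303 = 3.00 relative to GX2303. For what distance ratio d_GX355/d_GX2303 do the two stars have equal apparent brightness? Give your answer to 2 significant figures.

1.7

Equal flux requires L_GX355/d_GX355² = L_GX2303/d_GX2303², so d_GX355/d_GX2303 = √(L_GX355/L_GX2303)
= √(3.00) = 1.732.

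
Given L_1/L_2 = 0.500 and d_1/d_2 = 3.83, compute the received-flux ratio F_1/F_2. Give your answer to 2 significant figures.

0.034

F = L/(4πd²), so F_1/F_2 = (L_1/L_2) / (d_1/d_2)²
= 0.500 / (3.83)² = 0.500 / 14.67 = 0.03409.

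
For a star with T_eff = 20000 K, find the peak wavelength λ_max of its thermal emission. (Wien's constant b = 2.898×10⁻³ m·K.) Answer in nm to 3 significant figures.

λ_max = b/T = 2.898×10⁻³ / 20000 = 1.45×10^-7 m = 144.9 nm.

145 nm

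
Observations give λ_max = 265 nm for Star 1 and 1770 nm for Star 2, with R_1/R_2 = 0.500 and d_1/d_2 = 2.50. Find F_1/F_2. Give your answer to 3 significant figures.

Wien's law: T_1/T_2 = λ_2/λ_1 = 1770/265 = 6.679.
L_1/L_2 = (R_1/R_2)²(T_1/T_2)⁴ = (0.500)²(6.679)⁴ = 497.6.
F_1/F_2 = (L_1/L_2)/(d_1/d_2)² = 497.6/(2.50)² = 79.61.

79.6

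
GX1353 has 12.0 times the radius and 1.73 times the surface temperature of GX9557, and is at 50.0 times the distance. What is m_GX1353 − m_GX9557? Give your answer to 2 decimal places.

L_GX1353/L_GX9557 = (12.0)²(1.73)⁴ = 1290.
F_GX1353/F_GX9557 = (L_GX1353/L_GX9557)/(d_GX1353/d_GX9557)² = 1290/2500 = 0.5159.
m_GX1353 − m_GX9557 = −2.5 log₁₀(0.5159) = 0.72.

0.72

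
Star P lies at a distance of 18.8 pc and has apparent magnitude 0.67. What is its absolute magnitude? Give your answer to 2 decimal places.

M = m − 5 log₁₀(d/10 pc) = 0.67 − 5 log₁₀(18.8/10)
  = 0.67 − 5 × 0.274 = 0.67 − 1.37 = -0.70.

-0.70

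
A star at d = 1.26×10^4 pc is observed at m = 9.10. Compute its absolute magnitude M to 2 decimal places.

M = m − 5 log₁₀(d/10 pc) = 9.10 − 5 log₁₀(1.26×10^4/10)
  = 9.10 − 5 × 3.100 = 9.10 − 15.50 = -6.40.

-6.40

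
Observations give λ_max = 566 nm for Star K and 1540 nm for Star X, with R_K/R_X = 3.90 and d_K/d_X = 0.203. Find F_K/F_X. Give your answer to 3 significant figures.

Wien's law: T_K/T_X = λ_X/λ_K = 1540/566 = 2.721.
L_K/L_X = (R_K/R_X)²(T_K/T_X)⁴ = (3.90)²(2.721)⁴ = 833.6.
F_K/F_X = (L_K/L_X)/(d_K/d_X)² = 833.6/(0.203)² = 2.023×10^4.

2.02×10^4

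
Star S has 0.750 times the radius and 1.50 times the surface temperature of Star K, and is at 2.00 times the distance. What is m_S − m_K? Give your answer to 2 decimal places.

L_S/L_K = (0.750)²(1.50)⁴ = 2.848.
F_S/F_K = (L_S/L_K)/(d_S/d_K)² = 2.848/4.000 = 0.7119.
m_S − m_K = −2.5 log₁₀(0.7119) = 0.37.

0.37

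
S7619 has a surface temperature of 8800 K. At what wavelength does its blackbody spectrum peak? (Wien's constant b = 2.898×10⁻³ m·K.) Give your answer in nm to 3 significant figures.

λ_max = b/T = 2.898×10⁻³ / 8800 = 3.29×10^-7 m = 329.3 nm.

329 nm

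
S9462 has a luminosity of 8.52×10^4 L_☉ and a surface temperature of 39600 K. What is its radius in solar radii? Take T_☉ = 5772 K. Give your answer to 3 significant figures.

R/R_☉ = √(L/L_☉) / (T/T_☉)² = √(8.52×10^4) / (6.861)²
       = 291.9 / 47.07 = 6.201.

6.20 solar radii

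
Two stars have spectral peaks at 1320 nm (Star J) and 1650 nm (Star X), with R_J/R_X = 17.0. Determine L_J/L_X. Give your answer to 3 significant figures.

Wien's law gives T ∝ 1/λ_max, so T_J/T_X = λ_X/λ_J = 1650/1320 = 1.250.
Then L ∝ R²T⁴ gives L_J/L_X = (17.0)² × (1.250)⁴ = 289.0 × 2.441 = 705.6.

706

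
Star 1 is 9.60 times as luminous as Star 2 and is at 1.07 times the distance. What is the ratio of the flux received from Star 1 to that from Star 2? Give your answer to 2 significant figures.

F = L/(4πd²), so F_1/F_2 = (L_1/L_2) / (d_1/d_2)²
= 9.60 / (1.07)² = 9.60 / 1.145 = 8.385.

8.4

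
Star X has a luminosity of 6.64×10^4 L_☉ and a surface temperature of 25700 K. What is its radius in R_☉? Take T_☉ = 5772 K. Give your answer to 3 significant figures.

R/R_☉ = √(L/L_☉) / (T/T_☉)² = √(6.64×10^4) / (4.453)²
       = 257.7 / 19.83 = 13.00.

13.0 R_☉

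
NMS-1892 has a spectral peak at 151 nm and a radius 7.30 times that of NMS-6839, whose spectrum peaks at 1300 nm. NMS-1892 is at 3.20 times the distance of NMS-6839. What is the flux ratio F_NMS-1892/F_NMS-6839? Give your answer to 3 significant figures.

2.86×10^4

Wien's law: T_NMS-1892/T_NMS-6839 = λ_NMS-6839/λ_NMS-1892 = 1300/151 = 8.609.
L_NMS-1892/L_NMS-6839 = (R_NMS-1892/R_NMS-6839)²(T_NMS-1892/T_NMS-6839)⁴ = (7.30)²(8.609)⁴ = 2.928×10^5.
F_NMS-1892/F_NMS-6839 = (L_NMS-1892/L_NMS-6839)/(d_NMS-1892/d_NMS-6839)² = 2.928×10^5/(3.20)² = 2.859×10^4.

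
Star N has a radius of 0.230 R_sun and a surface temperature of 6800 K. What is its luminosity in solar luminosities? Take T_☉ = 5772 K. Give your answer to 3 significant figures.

L/L_☉ = (R/R_☉)² (T/T_☉)⁴ = (0.230)² × (6800/5772)⁴
       = 0.05290 × (1.178)⁴ = 0.05290 × 1.926 = 0.1019.

0.102 solar luminosities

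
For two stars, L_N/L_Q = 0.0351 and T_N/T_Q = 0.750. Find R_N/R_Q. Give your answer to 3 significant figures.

0.333

L ∝ R²T⁴ gives R ∝ √L / T², so
R_N/R_Q = √(0.0351) / (0.750)² = 0.1873 / 0.5625 = 0.3331.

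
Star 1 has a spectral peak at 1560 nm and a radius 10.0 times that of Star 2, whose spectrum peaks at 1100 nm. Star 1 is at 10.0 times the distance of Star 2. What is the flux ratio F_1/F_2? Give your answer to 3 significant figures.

Wien's law: T_1/T_2 = λ_2/λ_1 = 1100/1560 = 0.7051.
L_1/L_2 = (R_1/R_2)²(T_1/T_2)⁴ = (10.0)²(0.7051)⁴ = 24.72.
F_1/F_2 = (L_1/L_2)/(d_1/d_2)² = 24.72/(10.0)² = 0.2472.

0.247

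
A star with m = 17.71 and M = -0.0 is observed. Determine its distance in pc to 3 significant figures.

m − M = 5 log₁₀(d/10 pc)
17.71 − (-0.0) = 17.71 = 5 log₁₀(d/10)
d = 10 × 10^(17.71/5) = 10 × 10^3.542 = 3.483×10^4 pc.

3.48×10^4 pc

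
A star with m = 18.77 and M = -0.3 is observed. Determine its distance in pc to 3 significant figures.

6.52×10^4 pc

m − M = 5 log₁₀(d/10 pc)
18.77 − (-0.3) = 19.07 = 5 log₁₀(d/10)
d = 10 × 10^(19.07/5) = 10 × 10^3.814 = 6.516×10^4 pc.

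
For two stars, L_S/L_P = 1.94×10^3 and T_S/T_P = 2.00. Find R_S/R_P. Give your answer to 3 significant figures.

L ∝ R²T⁴ gives R ∝ √L / T², so
R_S/R_P = √(1.94×10^3) / (2.00)² = 44.05 / 4.000 = 11.01.

11.0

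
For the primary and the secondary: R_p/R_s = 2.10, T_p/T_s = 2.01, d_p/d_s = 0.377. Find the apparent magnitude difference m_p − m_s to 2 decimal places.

L_p/L_s = (2.10)²(2.01)⁴ = 71.98.
F_p/F_s = (L_p/L_s)/(d_p/d_s)² = 71.98/0.1421 = 506.5.
m_p − m_s = −2.5 log₁₀(506.5) = -6.76.

-6.76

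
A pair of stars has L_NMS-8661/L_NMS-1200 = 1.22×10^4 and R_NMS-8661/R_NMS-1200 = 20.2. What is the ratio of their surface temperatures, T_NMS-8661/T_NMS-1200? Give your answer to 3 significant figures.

L ∝ R²T⁴ gives T ∝ (L/R²)^(1/4), so
T_NMS-8661/T_NMS-1200 = (1.22×10^4 / 20.2²)^(1/4) = (29.90)^(1/4) = 2.338.

2.34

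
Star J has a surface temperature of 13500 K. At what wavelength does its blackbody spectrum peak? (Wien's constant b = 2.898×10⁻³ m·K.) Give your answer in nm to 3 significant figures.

215 nm

λ_max = b/T = 2.898×10⁻³ / 13500 = 2.15×10^-7 m = 214.7 nm.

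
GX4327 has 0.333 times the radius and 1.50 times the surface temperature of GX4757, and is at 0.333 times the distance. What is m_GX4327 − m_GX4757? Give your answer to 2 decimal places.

-1.76

L_GX4327/L_GX4757 = (0.333)²(1.50)⁴ = 0.5614.
F_GX4327/F_GX4757 = (L_GX4327/L_GX4757)/(d_GX4327/d_GX4757)² = 0.5614/0.1109 = 5.062.
m_GX4327 − m_GX4757 = −2.5 log₁₀(5.062) = -1.76.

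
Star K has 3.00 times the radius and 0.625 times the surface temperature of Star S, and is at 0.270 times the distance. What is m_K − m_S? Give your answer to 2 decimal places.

L_K/L_S = (3.00)²(0.625)⁴ = 1.373.
F_K/F_S = (L_K/L_S)/(d_K/d_S)² = 1.373/0.07290 = 18.84.
m_K − m_S = −2.5 log₁₀(18.84) = -3.19.

-3.19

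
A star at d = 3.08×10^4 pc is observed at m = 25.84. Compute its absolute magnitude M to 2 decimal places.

8.40

M = m − 5 log₁₀(d/10 pc) = 25.84 − 5 log₁₀(3.08×10^4/10)
  = 25.84 − 5 × 3.489 = 25.84 − 17.44 = 8.40.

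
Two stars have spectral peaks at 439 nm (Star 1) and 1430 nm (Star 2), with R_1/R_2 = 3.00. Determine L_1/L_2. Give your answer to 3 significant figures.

1.01×10^3

Wien's law gives T ∝ 1/λ_max, so T_1/T_2 = λ_2/λ_1 = 1430/439 = 3.257.
Then L ∝ R²T⁴ gives L_1/L_2 = (3.00)² × (3.257)⁴ = 9.000 × 112.6 = 1013.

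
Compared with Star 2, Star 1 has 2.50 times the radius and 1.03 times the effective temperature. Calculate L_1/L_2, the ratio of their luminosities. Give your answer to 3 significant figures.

From the Stefan–Boltzmann law, L ∝ R²T⁴, so
L_1/L_2 = (R_1/R_2)² (T_1/T_2)⁴ = (2.50)² × (1.03)⁴ = 6.250 × 1.126 = 7.034.

7.03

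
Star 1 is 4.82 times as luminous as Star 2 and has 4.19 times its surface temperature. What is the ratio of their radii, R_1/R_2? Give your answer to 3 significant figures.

L ∝ R²T⁴ gives R ∝ √L / T², so
R_1/R_2 = √(4.82) / (4.19)² = 2.195 / 17.56 = 0.1251.

0.125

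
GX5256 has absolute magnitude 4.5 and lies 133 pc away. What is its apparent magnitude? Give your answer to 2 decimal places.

10.12

m = M + 5 log₁₀(d/10 pc) = 4.5 + 5 log₁₀(133/10)
  = 4.5 + 5 × 1.124 = 4.5 + 5.62 = 10.12.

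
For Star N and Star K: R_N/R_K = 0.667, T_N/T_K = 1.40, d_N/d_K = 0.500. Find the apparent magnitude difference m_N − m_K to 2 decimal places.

L_N/L_K = (0.667)²(1.40)⁴ = 1.709.
F_N/F_K = (L_N/L_K)/(d_N/d_K)² = 1.709/0.2500 = 6.836.
m_N − m_K = −2.5 log₁₀(6.836) = -2.09.

-2.09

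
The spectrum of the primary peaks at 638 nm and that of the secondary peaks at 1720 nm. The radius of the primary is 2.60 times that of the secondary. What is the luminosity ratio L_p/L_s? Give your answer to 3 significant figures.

357

Wien's law gives T ∝ 1/λ_max, so T_p/T_s = λ_s/λ_p = 1720/638 = 2.696.
Then L ∝ R²T⁴ gives L_p/L_s = (2.60)² × (2.696)⁴ = 6.760 × 52.82 = 357.1.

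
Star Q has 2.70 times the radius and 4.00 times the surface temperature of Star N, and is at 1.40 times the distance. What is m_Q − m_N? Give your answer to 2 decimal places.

L_Q/L_N = (2.70)²(4.00)⁴ = 1866.
F_Q/F_N = (L_Q/L_N)/(d_Q/d_N)² = 1866/1.960 = 952.2.
m_Q − m_N = −2.5 log₁₀(952.2) = -7.45.

-7.45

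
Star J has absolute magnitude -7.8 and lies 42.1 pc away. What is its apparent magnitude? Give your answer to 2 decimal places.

m = M + 5 log₁₀(d/10 pc) = -7.8 + 5 log₁₀(42.1/10)
  = -7.8 + 5 × 0.624 = -7.8 + 3.12 = -4.68.

-4.68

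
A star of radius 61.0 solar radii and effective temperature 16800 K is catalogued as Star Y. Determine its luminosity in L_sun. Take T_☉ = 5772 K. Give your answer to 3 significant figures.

L/L_☉ = (R/R_☉)² (T/T_☉)⁴ = (61.0)² × (16800/5772)⁴
       = 3721 × (2.911)⁴ = 3721 × 71.77 = 2.670×10^5.

2.67×10^5 L_sun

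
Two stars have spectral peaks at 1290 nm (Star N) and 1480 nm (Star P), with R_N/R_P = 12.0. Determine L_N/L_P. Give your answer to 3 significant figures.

249

Wien's law gives T ∝ 1/λ_max, so T_N/T_P = λ_P/λ_N = 1480/1290 = 1.147.
Then L ∝ R²T⁴ gives L_N/L_P = (12.0)² × (1.147)⁴ = 144.0 × 1.733 = 249.5.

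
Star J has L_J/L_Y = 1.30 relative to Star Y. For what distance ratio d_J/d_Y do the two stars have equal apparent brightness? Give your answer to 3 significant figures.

Equal flux requires L_J/d_J² = L_Y/d_Y², so d_J/d_Y = √(L_J/L_Y)
= √(1.30) = 1.140.

1.14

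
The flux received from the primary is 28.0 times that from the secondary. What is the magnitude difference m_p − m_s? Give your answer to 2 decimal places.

-3.62

m_p − m_s = −2.5 log₁₀(F_p/F_s) = −2.5 log₁₀(28.0) = −2.5 × (1.447) = -3.618.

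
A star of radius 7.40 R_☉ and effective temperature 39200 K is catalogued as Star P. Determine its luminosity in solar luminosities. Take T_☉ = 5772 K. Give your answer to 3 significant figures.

L/L_☉ = (R/R_☉)² (T/T_☉)⁴ = (7.40)² × (39200/5772)⁴
       = 54.76 × (6.791)⁴ = 54.76 × 2127 = 1.165×10^5.

1.16×10^5 solar luminosities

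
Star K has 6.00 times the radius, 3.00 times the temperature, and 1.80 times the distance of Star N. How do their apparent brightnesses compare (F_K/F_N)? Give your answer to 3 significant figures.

L_K/L_N = (R_K/R_N)²(T_K/T_N)⁴ = (6.00)² × (3.00)⁴ = 2916.
F_K/F_N = (L_K/L_N)/(d_K/d_N)² = 2916 / (1.80)² = 900.0.

900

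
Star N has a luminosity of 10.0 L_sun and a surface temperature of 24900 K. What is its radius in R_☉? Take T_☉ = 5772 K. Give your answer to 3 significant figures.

0.170 R_☉

R/R_☉ = √(L/L_☉) / (T/T_☉)² = √(10.0) / (4.314)²
       = 3.162 / 18.61 = 0.1699.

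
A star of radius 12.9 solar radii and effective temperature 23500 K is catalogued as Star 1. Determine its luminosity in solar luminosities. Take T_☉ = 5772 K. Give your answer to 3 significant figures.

4.57×10^4 solar luminosities

L/L_☉ = (R/R_☉)² (T/T_☉)⁴ = (12.9)² × (23500/5772)⁴
       = 166.4 × (4.071)⁴ = 166.4 × 274.8 = 4.572×10^4.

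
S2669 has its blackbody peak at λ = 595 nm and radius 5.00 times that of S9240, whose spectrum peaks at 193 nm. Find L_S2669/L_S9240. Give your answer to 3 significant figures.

Wien's law gives T ∝ 1/λ_max, so T_S2669/T_S9240 = λ_S9240/λ_S2669 = 193/595 = 0.3244.
Then L ∝ R²T⁴ gives L_S2669/L_S9240 = (5.00)² × (0.3244)⁴ = 25.00 × 0.01107 = 0.2768.

0.277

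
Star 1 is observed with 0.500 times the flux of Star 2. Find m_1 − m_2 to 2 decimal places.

m_1 − m_2 = −2.5 log₁₀(F_1/F_2) = −2.5 log₁₀(0.500) = −2.5 × (-0.301) = 0.753.

0.75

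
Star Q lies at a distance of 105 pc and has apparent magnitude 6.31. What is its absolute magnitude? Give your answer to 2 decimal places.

M = m − 5 log₁₀(d/10 pc) = 6.31 − 5 log₁₀(105/10)
  = 6.31 − 5 × 1.021 = 6.31 − 5.11 = 1.20.

1.20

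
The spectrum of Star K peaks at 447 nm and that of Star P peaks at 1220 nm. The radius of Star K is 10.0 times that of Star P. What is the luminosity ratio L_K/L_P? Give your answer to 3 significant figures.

5.55×10^3

Wien's law gives T ∝ 1/λ_max, so T_K/T_P = λ_P/λ_K = 1220/447 = 2.729.
Then L ∝ R²T⁴ gives L_K/L_P = (10.0)² × (2.729)⁴ = 100.0 × 55.49 = 5549.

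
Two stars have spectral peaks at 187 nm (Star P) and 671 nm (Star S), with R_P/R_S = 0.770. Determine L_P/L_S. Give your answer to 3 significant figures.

Wien's law gives T ∝ 1/λ_max, so T_P/T_S = λ_S/λ_P = 671/187 = 3.588.
Then L ∝ R²T⁴ gives L_P/L_S = (0.770)² × (3.588)⁴ = 0.5929 × 165.8 = 98.29.

98.3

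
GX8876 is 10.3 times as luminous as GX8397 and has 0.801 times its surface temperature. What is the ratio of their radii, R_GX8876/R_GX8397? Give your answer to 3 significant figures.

5.00

L ∝ R²T⁴ gives R ∝ √L / T², so
R_GX8876/R_GX8397 = √(10.3) / (0.801)² = 3.209 / 0.6416 = 5.002.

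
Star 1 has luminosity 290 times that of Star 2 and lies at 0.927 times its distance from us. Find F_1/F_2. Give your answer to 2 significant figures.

F = L/(4πd²), so F_1/F_2 = (L_1/L_2) / (d_1/d_2)²
= 290 / (0.927)² = 290 / 0.8593 = 337.5.

3.4×10^2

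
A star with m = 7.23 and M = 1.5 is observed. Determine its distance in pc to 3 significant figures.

140 pc

m − M = 5 log₁₀(d/10 pc)
7.23 − (1.5) = 5.73 = 5 log₁₀(d/10)
d = 10 × 10^(5.73/5) = 10 × 10^1.146 = 140.0 pc.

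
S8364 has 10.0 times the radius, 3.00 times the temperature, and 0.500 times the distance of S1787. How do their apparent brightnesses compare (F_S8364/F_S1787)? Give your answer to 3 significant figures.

3.24×10^4

L_S8364/L_S1787 = (R_S8364/R_S1787)²(T_S8364/T_S1787)⁴ = (10.0)² × (3.00)⁴ = 8100.
F_S8364/F_S1787 = (L_S8364/L_S1787)/(d_S8364/d_S1787)² = 8100 / (0.500)² = 3.240×10^4.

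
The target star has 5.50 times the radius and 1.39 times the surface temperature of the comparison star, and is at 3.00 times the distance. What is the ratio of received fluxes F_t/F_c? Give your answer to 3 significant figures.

L_t/L_c = (R_t/R_c)²(T_t/T_c)⁴ = (5.50)² × (1.39)⁴ = 112.9.
F_t/F_c = (L_t/L_c)/(d_t/d_c)² = 112.9 / (3.00)² = 12.55.

12.5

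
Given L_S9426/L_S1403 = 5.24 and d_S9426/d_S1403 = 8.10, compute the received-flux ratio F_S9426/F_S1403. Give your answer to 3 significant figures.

F = L/(4πd²), so F_S9426/F_S1403 = (L_S9426/L_S1403) / (d_S9426/d_S1403)²
= 5.24 / (8.10)² = 5.24 / 65.61 = 0.07987.

0.0799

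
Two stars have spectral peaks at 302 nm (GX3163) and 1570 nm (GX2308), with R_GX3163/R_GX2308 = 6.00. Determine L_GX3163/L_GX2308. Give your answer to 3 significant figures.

2.63×10^4

Wien's law gives T ∝ 1/λ_max, so T_GX3163/T_GX2308 = λ_GX2308/λ_GX3163 = 1570/302 = 5.199.
Then L ∝ R²T⁴ gives L_GX3163/L_GX2308 = (6.00)² × (5.199)⁴ = 36.00 × 730.4 = 2.630×10^4.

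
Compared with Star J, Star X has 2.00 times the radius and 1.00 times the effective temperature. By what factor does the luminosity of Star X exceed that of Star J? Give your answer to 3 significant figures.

From the Stefan–Boltzmann law, L ∝ R²T⁴, so
L_X/L_J = (R_X/R_J)² (T_X/T_J)⁴ = (2.00)² × (1.00)⁴ = 4.000 × 1.000 = 4.000.

4.00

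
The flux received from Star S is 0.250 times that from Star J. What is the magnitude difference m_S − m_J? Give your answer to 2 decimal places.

m_S − m_J = −2.5 log₁₀(F_S/F_J) = −2.5 log₁₀(0.250) = −2.5 × (-0.602) = 1.505.

1.51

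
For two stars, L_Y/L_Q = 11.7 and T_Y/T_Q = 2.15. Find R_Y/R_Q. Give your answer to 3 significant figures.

0.740

L ∝ R²T⁴ gives R ∝ √L / T², so
R_Y/R_Q = √(11.7) / (2.15)² = 3.421 / 4.622 = 0.7400.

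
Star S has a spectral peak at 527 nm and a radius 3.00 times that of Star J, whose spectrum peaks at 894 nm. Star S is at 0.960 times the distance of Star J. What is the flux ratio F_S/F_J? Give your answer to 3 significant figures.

80.9

Wien's law: T_S/T_J = λ_J/λ_S = 894/527 = 1.696.
L_S/L_J = (R_S/R_J)²(T_S/T_J)⁴ = (3.00)²(1.696)⁴ = 74.53.
F_S/F_J = (L_S/L_J)/(d_S/d_J)² = 74.53/(0.960)² = 80.87.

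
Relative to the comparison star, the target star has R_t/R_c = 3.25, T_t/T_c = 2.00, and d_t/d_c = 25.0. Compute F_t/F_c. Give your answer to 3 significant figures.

L_t/L_c = (R_t/R_c)²(T_t/T_c)⁴ = (3.25)² × (2.00)⁴ = 169.0.
F_t/F_c = (L_t/L_c)/(d_t/d_c)² = 169.0 / (25.0)² = 0.2704.

0.270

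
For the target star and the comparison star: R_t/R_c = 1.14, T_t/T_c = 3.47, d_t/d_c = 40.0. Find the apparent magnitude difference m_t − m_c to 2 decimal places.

2.32

L_t/L_c = (1.14)²(3.47)⁴ = 188.4.
F_t/F_c = (L_t/L_c)/(d_t/d_c)² = 188.4/1600 = 0.1178.
m_t − m_c = −2.5 log₁₀(0.1178) = 2.32.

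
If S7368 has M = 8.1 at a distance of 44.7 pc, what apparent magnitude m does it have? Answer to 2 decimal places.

m = M + 5 log₁₀(d/10 pc) = 8.1 + 5 log₁₀(44.7/10)
  = 8.1 + 5 × 0.650 = 8.1 + 3.25 = 11.35.

11.35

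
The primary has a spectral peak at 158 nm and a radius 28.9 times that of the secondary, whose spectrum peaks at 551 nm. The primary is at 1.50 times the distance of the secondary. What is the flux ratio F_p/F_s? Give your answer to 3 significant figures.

Wien's law: T_p/T_s = λ_s/λ_p = 551/158 = 3.487.
L_p/L_s = (R_p/R_s)²(T_p/T_s)⁴ = (28.9)²(3.487)⁴ = 1.235×10^5.
F_p/F_s = (L_p/L_s)/(d_p/d_s)² = 1.235×10^5/(1.50)² = 5.490×10^4.

5.49×10^4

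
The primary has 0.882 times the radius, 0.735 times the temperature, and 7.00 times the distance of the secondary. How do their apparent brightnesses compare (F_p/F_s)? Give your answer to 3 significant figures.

L_p/L_s = (R_p/R_s)²(T_p/T_s)⁴ = (0.882)² × (0.735)⁴ = 0.2270.
F_p/F_s = (L_p/L_s)/(d_p/d_s)² = 0.2270 / (7.00)² = 0.004633.

0.00463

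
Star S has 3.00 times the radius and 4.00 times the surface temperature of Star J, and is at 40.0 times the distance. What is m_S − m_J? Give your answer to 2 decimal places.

-0.40

L_S/L_J = (3.00)²(4.00)⁴ = 2304.
F_S/F_J = (L_S/L_J)/(d_S/d_J)² = 2304/1600 = 1.440.
m_S − m_J = −2.5 log₁₀(1.440) = -0.40.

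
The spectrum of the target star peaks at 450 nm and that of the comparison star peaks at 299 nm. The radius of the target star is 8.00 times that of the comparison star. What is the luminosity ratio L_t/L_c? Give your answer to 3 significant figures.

Wien's law gives T ∝ 1/λ_max, so T_t/T_c = λ_c/λ_t = 299/450 = 0.6644.
Then L ∝ R²T⁴ gives L_t/L_c = (8.00)² × (0.6644)⁴ = 64.00 × 0.1949 = 12.47.

12.5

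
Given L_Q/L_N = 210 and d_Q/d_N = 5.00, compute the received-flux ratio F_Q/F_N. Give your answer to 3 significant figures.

F = L/(4πd²), so F_Q/F_N = (L_Q/L_N) / (d_Q/d_N)²
= 210 / (5.00)² = 210 / 25.00 = 8.400.

8.40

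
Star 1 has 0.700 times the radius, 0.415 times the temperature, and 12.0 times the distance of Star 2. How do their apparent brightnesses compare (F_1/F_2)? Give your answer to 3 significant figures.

L_1/L_2 = (R_1/R_2)²(T_1/T_2)⁴ = (0.700)² × (0.415)⁴ = 0.01453.
F_1/F_2 = (L_1/L_2)/(d_1/d_2)² = 0.01453 / (12.0)² = 1.009×10^-4.

1.01×10^-4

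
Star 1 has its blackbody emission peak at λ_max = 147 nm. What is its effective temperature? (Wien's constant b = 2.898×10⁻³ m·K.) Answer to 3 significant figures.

T = b/λ_max = 2.898×10⁻³ / (147×10⁻⁹) = 1.971×10^4 K.

1.97×10^4 K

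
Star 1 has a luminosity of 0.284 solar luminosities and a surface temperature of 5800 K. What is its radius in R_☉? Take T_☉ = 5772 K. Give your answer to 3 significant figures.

R/R_☉ = √(L/L_☉) / (T/T_☉)² = √(0.284) / (1.005)²
       = 0.5329 / 1.010 = 0.5278.

0.528 R_☉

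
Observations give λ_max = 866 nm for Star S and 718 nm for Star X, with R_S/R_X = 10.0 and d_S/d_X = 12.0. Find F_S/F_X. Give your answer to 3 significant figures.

0.328

Wien's law: T_S/T_X = λ_X/λ_S = 718/866 = 0.8291.
L_S/L_X = (R_S/R_X)²(T_S/T_X)⁴ = (10.0)²(0.8291)⁴ = 47.25.
F_S/F_X = (L_S/L_X)/(d_S/d_X)² = 47.25/(12.0)² = 0.3281.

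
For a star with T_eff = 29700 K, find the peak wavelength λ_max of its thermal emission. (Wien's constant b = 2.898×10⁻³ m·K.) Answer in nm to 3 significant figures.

97.6 nm

λ_max = b/T = 2.898×10⁻³ / 29700 = 9.76×10^-8 m = 97.58 nm.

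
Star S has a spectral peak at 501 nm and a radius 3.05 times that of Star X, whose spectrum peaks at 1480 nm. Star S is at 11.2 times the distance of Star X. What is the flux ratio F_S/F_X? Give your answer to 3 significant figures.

Wien's law: T_S/T_X = λ_X/λ_S = 1480/501 = 2.954.
L_S/L_X = (R_S/R_X)²(T_S/T_X)⁴ = (3.05)²(2.954)⁴ = 708.4.
F_S/F_X = (L_S/L_X)/(d_S/d_X)² = 708.4/(11.2)² = 5.648.

5.65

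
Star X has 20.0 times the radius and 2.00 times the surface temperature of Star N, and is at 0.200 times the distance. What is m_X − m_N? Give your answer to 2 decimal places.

L_X/L_N = (20.0)²(2.00)⁴ = 6400.
F_X/F_N = (L_X/L_N)/(d_X/d_N)² = 6400/0.04000 = 1.600×10^5.
m_X − m_N = −2.5 log₁₀(1.600×10^5) = -13.01.

-13.01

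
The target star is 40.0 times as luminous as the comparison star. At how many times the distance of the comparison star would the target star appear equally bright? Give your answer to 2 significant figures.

6.3

Equal flux requires L_t/d_t² = L_c/d_c², so d_t/d_c = √(L_t/L_c)
= √(40.0) = 6.325.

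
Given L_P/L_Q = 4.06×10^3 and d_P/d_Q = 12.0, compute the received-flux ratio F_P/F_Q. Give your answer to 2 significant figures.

28

F = L/(4πd²), so F_P/F_Q = (L_P/L_Q) / (d_P/d_Q)²
= 4.06×10^3 / (12.0)² = 4.06×10^3 / 144.0 = 28.19.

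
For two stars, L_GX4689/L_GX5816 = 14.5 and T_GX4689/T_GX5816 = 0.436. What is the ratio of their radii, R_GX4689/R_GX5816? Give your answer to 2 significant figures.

20

L ∝ R²T⁴ gives R ∝ √L / T², so
R_GX4689/R_GX5816 = √(14.5) / (0.436)² = 3.808 / 0.1901 = 20.03.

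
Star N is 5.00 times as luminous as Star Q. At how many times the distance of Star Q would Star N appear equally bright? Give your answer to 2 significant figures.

2.2

Equal flux requires L_N/d_N² = L_Q/d_Q², so d_N/d_Q = √(L_N/L_Q)
= √(5.00) = 2.236.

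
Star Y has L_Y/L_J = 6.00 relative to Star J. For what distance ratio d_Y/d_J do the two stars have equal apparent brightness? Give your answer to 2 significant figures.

Equal flux requires L_Y/d_Y² = L_J/d_J², so d_Y/d_J = √(L_Y/L_J)
= √(6.00) = 2.449.

2.4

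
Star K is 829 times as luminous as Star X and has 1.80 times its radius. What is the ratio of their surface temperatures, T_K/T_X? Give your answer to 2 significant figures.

L ∝ R²T⁴ gives T ∝ (L/R²)^(1/4), so
T_K/T_X = (829 / 1.80²)^(1/4) = (255.9)^(1/4) = 3.999.

4.0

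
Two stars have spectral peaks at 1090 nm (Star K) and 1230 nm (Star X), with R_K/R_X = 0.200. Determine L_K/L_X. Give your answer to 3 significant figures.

0.0649

Wien's law gives T ∝ 1/λ_max, so T_K/T_X = λ_X/λ_K = 1230/1090 = 1.128.
Then L ∝ R²T⁴ gives L_K/L_X = (0.200)² × (1.128)⁴ = 0.04000 × 1.621 = 0.06486.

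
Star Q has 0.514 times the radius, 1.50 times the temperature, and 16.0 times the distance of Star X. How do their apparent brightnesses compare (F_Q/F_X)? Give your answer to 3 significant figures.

L_Q/L_X = (R_Q/R_X)²(T_Q/T_X)⁴ = (0.514)² × (1.50)⁴ = 1.337.
F_Q/F_X = (L_Q/L_X)/(d_Q/d_X)² = 1.337 / (16.0)² = 0.005225.

0.00522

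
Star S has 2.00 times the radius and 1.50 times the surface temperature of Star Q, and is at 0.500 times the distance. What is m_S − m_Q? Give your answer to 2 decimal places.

-4.77

L_S/L_Q = (2.00)²(1.50)⁴ = 20.25.
F_S/F_Q = (L_S/L_Q)/(d_S/d_Q)² = 20.25/0.2500 = 81.00.
m_S − m_Q = −2.5 log₁₀(81.00) = -4.77.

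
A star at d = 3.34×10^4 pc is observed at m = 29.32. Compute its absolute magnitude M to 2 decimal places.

M = m − 5 log₁₀(d/10 pc) = 29.32 − 5 log₁₀(3.34×10^4/10)
  = 29.32 − 5 × 3.524 = 29.32 − 17.62 = 11.70.

11.70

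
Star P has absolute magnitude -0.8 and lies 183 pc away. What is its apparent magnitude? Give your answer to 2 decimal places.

m = M + 5 log₁₀(d/10 pc) = -0.8 + 5 log₁₀(183/10)
  = -0.8 + 5 × 1.262 = -0.8 + 6.31 = 5.51.

5.51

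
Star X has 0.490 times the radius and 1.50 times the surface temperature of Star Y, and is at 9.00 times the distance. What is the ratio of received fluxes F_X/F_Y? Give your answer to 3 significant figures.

0.0150

L_X/L_Y = (R_X/R_Y)²(T_X/T_Y)⁴ = (0.490)² × (1.50)⁴ = 1.216.
F_X/F_Y = (L_X/L_Y)/(d_X/d_Y)² = 1.216 / (9.00)² = 0.01501.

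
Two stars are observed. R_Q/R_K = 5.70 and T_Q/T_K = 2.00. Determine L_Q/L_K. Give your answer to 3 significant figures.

From the Stefan–Boltzmann law, L ∝ R²T⁴, so
L_Q/L_K = (R_Q/R_K)² (T_Q/T_K)⁴ = (5.70)² × (2.00)⁴ = 32.49 × 16.00 = 519.8.

520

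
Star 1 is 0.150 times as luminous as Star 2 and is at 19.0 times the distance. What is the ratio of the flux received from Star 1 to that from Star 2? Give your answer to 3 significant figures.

4.16×10^-4

F = L/(4πd²), so F_1/F_2 = (L_1/L_2) / (d_1/d_2)²
= 0.150 / (19.0)² = 0.150 / 361.0 = 4.155×10^-4.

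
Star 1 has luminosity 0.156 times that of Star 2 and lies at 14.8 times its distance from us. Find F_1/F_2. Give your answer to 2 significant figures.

F = L/(4πd²), so F_1/F_2 = (L_1/L_2) / (d_1/d_2)²
= 0.156 / (14.8)² = 0.156 / 219.0 = 7.122×10^-4.

7.1×10^-4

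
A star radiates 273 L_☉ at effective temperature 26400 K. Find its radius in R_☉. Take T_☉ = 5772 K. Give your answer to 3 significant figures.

0.790 R_☉

R/R_☉ = √(L/L_☉) / (T/T_☉)² = √(273) / (4.574)²
       = 16.52 / 20.92 = 0.7898.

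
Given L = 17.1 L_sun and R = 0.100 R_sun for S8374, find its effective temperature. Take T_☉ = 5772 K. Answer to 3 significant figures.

3.71×10^4 K

T/T_☉ = (L/L_☉)^(1/4) / (R/R_☉)^(1/2)
T = 5772 × (17.1)^(1/4) / √(0.100) = 5772 × 2.034 / 0.3162 = 3.712×10^4 K.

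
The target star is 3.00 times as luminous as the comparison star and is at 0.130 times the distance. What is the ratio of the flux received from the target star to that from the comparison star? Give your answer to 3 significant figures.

F = L/(4πd²), so F_t/F_c = (L_t/L_c) / (d_t/d_c)²
= 3.00 / (0.130)² = 3.00 / 0.01690 = 177.5.

178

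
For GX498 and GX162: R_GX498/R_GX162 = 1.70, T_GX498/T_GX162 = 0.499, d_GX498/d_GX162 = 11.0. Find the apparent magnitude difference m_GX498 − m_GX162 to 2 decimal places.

7.07

L_GX498/L_GX162 = (1.70)²(0.499)⁴ = 0.1792.
F_GX498/F_GX162 = (L_GX498/L_GX162)/(d_GX498/d_GX162)² = 0.1792/121.0 = 0.001481.
m_GX498 − m_GX162 = −2.5 log₁₀(0.001481) = 7.07.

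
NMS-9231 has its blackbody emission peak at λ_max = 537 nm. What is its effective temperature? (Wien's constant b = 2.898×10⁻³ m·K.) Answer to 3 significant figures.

5.40×10^3 K

T = b/λ_max = 2.898×10⁻³ / (537×10⁻⁹) = 5397 K.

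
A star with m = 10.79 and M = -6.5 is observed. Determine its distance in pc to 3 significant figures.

m − M = 5 log₁₀(d/10 pc)
10.79 − (-6.5) = 17.29 = 5 log₁₀(d/10)
d = 10 × 10^(17.29/5) = 10 × 10^3.458 = 2.871×10^4 pc.

2.87×10^4 pc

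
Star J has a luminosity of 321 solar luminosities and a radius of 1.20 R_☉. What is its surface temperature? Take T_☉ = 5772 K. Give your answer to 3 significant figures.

T/T_☉ = (L/L_☉)^(1/4) / (R/R_☉)^(1/2)
T = 5772 × (321)^(1/4) / √(1.20) = 5772 × 4.233 / 1.095 = 2.230×10^4 K.

2.23×10^4 K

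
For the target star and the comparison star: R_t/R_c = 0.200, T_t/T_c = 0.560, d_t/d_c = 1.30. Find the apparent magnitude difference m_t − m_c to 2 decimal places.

6.58

L_t/L_c = (0.200)²(0.560)⁴ = 0.003934.
F_t/F_c = (L_t/L_c)/(d_t/d_c)² = 0.003934/1.690 = 0.002328.
m_t − m_c = −2.5 log₁₀(0.002328) = 6.58.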